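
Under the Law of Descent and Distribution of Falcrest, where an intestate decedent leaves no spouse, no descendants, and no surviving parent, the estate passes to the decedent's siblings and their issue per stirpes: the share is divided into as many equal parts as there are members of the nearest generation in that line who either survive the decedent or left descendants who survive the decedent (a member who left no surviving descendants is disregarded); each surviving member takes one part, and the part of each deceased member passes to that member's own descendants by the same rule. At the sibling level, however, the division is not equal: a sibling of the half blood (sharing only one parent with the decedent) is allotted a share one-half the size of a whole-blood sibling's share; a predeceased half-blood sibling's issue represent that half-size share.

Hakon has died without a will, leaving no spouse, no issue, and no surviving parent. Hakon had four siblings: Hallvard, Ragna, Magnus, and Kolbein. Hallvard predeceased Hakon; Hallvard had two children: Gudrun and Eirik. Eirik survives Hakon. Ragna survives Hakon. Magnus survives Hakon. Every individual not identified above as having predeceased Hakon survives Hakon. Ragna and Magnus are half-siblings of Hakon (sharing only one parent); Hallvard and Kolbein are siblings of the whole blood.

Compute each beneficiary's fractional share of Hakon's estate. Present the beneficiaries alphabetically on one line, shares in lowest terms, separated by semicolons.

No spouse, descendants, or parent survives, so the estate passes to Hakon's siblings per stirpes.
Half-blood siblings count for one-half the weight of whole-blood siblings at the initial division.
Dividing 1 in proportion to weights (total weight 3): Hallvard (weight 1) → 1/3; Ragna (weight 1/2) → 1/6; Magnus (weight 1/2) → 1/6; Kolbein (weight 1) → 1/3.
Hallvard predeceased; the 1/3 allotted to Hallvard's branch passes to Hallvard's issue by representation.
The 1/3 is divided into 2 equal shares of 1/6 among Gudrun, Eirik.
Gudrun is living and takes 1/6.
Eirik is living and takes 1/6.
Ragna is living and takes 1/6.
Magnus is living and takes 1/6.
Kolbein is living and takes 1/3.

Eirik 1/6; Gudrun 1/6; Kolbein 1/3; Magnus 1/6; Ragna 1/6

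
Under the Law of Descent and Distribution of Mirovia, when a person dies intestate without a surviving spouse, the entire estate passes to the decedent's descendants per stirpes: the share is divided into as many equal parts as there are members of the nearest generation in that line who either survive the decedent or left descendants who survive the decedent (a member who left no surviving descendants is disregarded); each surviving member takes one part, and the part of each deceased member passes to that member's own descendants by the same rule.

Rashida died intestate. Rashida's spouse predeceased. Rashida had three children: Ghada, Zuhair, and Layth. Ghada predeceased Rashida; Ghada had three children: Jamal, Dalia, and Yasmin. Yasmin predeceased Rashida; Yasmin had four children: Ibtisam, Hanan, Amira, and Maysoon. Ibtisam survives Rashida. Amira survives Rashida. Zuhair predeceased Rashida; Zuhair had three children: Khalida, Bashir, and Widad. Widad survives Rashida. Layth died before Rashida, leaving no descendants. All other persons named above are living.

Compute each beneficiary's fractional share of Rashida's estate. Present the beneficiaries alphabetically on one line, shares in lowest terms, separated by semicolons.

Amira 1/24; Bashir 1/6; Dalia 1/6; Hanan 1/24; Ibtisam 1/24; Jamal 1/6; Khalida 1/6; Maysoon 1/24; Widad 1/6

There is no surviving spouse, so the entire estate passes to Rashida's descendants per stirpes.
Layth left no surviving issue, so that branch lapses and is disregarded.
The estate is divided into 2 equal shares of 1/2 among Ghada, Zuhair.
Ghada predeceased; the 1/2 allotted to Ghada's branch passes to Ghada's issue by representation.
The 1/2 is divided into 3 equal shares of 1/6 among Jamal, Dalia, Yasmin.
Jamal is living and takes 1/6.
Dalia is living and takes 1/6.
Yasmin predeceased; the 1/6 allotted to Yasmin's branch passes to Yasmin's issue by representation.
The 1/6 is divided into 4 equal shares of 1/24 among Ibtisam, Hanan, Amira, Maysoon.
Ibtisam is living and takes 1/24.
Hanan is living and takes 1/24.
Amira is living and takes 1/24.
Maysoon is living and takes 1/24.
Zuhair predeceased; the 1/2 allotted to Zuhair's branch passes to Zuhair's issue by representation.
The 1/2 is divided into 3 equal shares of 1/6 among Khalida, Bashir, Widad.
Khalida is living and takes 1/6.
Bashir is living and takes 1/6.
Widad is living and takes 1/6.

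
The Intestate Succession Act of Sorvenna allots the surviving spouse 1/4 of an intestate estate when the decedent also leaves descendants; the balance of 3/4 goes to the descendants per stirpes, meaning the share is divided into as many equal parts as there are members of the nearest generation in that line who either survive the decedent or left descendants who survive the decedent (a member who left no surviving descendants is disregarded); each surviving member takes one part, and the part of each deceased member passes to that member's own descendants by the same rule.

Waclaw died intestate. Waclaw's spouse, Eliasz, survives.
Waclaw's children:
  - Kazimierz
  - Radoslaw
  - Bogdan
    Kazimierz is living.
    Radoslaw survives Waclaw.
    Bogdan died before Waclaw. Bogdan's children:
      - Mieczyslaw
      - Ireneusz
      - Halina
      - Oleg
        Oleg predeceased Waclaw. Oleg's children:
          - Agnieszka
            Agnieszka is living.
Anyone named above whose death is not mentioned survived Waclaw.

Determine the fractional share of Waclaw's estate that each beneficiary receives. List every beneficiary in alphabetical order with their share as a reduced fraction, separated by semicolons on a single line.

Agnieszka 1/16; Eliasz 1/4; Halina 1/16; Ireneusz 1/16; Kazimierz 1/4; Mieczyslaw 1/16; Radoslaw 1/4

Eliasz, as surviving spouse, takes 1/4.
The remaining 3/4 passes to Waclaw's descendants per stirpes.
The 3/4 is divided into 3 equal shares of 1/4 among Kazimierz, Radoslaw, Bogdan.
Kazimierz is living and takes 1/4.
Radoslaw is living and takes 1/4.
Bogdan predeceased; the 1/4 allotted to Bogdan's branch passes to Bogdan's issue by representation.
The 1/4 is divided into 4 equal shares of 1/16 among Mieczyslaw, Ireneusz, Halina, Oleg.
Mieczyslaw is living and takes 1/16.
Ireneusz is living and takes 1/16.
Halina is living and takes 1/16.
Oleg predeceased; the 1/16 allotted to Oleg's branch passes to Oleg's issue by representation.
Agnieszka is the sole taker at this level and receives the full 1/16.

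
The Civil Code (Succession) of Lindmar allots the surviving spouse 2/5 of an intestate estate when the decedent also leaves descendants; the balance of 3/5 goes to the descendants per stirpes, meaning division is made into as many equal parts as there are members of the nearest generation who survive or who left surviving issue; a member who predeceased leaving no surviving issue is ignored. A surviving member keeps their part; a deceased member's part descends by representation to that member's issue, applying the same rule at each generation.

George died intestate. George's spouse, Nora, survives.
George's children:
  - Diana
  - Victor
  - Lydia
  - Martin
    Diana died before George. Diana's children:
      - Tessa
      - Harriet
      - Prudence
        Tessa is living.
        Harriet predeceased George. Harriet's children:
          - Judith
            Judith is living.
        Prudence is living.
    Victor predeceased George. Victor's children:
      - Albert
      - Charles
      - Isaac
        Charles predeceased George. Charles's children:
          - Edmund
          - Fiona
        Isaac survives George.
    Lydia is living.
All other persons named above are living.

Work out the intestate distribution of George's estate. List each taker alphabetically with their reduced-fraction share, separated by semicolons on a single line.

Albert 1/20; Edmund 1/40; Fiona 1/40; Isaac 1/20; Judith 1/20; Lydia 3/20; Martin 3/20; Nora 2/5; Prudence 1/20; Tessa 1/20

Nora, as surviving spouse, takes 2/5.
The remaining 3/5 passes to George's descendants per stirpes.
The 3/5 is divided into 4 equal shares of 3/20 among Diana, Victor, Lydia, Martin.
Diana predeceased; the 3/20 allotted to Diana's branch passes to Diana's issue by representation.
The 3/20 is divided into 3 equal shares of 1/20 among Tessa, Harriet, Prudence.
Tessa is living and takes 1/20.
Harriet predeceased; the 1/20 allotted to Harriet's branch passes to Harriet's issue by representation.
Judith is the sole taker at this level and receives the full 1/20.
Prudence is living and takes 1/20.
Victor predeceased; the 3/20 allotted to Victor's branch passes to Victor's issue by representation.
The 3/20 is divided into 3 equal shares of 1/20 among Albert, Charles, Isaac.
Albert is living and takes 1/20.
Charles predeceased; the 1/20 allotted to Charles's branch passes to Charles's issue by representation.
The 1/20 is divided into 2 equal shares of 1/40 among Edmund, Fiona.
Edmund is living and takes 1/40.
Fiona is living and takes 1/40.
Isaac is living and takes 1/20.
Lydia is living and takes 3/20.
Martin is living and takes 3/20.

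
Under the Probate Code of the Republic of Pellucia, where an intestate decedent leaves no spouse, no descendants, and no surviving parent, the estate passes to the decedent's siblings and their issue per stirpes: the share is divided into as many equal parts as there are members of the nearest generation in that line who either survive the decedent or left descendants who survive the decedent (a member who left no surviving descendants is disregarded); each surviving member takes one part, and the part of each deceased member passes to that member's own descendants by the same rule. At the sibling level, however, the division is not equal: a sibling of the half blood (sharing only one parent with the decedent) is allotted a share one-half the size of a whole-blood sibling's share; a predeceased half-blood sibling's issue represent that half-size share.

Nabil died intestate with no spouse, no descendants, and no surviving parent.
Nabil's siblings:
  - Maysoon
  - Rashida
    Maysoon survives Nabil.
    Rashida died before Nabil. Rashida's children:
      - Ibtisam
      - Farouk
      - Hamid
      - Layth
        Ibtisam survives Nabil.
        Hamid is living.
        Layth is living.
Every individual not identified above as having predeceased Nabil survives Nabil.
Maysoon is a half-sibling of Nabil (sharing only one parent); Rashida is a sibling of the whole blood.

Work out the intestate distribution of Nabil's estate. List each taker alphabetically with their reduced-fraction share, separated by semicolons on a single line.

Farouk 1/6; Hamid 1/6; Ibtisam 1/6; Layth 1/6; Maysoon 1/3

No spouse, descendants, or parent survives, so the estate passes to Nabil's siblings per stirpes.
Half-blood siblings count for one-half the weight of whole-blood siblings at the initial division.
Dividing 1 in proportion to weights (total weight 3/2): Maysoon (weight 1/2) → 1/3; Rashida (weight 1) → 2/3.
Maysoon is living and takes 1/3.
Rashida predeceased; the 2/3 allotted to Rashida's branch passes to Rashida's issue by representation.
The 2/3 is divided into 4 equal shares of 1/6 among Ibtisam, Farouk, Hamid, Layth.
Ibtisam is living and takes 1/6.
Farouk is living and takes 1/6.
Hamid is living and takes 1/6.
Layth is living and takes 1/6.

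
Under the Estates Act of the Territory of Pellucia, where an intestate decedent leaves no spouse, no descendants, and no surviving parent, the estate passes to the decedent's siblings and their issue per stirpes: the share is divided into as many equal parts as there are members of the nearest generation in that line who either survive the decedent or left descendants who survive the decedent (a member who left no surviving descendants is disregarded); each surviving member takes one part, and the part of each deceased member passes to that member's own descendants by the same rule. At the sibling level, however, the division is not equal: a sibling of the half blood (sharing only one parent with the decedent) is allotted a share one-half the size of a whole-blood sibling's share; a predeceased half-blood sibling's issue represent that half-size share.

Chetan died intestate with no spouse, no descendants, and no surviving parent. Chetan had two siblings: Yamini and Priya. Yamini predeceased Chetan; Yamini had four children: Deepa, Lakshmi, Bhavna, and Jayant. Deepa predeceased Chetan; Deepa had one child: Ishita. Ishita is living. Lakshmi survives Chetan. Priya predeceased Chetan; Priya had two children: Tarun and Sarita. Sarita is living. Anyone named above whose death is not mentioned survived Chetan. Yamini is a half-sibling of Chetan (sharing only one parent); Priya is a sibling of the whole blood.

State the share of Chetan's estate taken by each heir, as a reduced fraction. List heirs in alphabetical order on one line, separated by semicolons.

Bhavna 1/12; Ishita 1/12; Jayant 1/12; Lakshmi 1/12; Sarita 1/3; Tarun 1/3

No spouse, descendants, or parent survives, so the estate passes to Chetan's siblings per stirpes.
Half-blood siblings count for one-half the weight of whole-blood siblings at the initial division.
Dividing 1 in proportion to weights (total weight 3/2): Yamini (weight 1/2) → 1/3; Priya (weight 1) → 2/3.
Yamini predeceased; the 1/3 allotted to Yamini's branch passes to Yamini's issue by representation.
The 1/3 is divided into 4 equal shares of 1/12 among Deepa, Lakshmi, Bhavna, Jayant.
Deepa predeceased; the 1/12 allotted to Deepa's branch passes to Deepa's issue by representation.
Ishita is the sole taker at this level and receives the full 1/12.
Lakshmi is living and takes 1/12.
Bhavna is living and takes 1/12.
Jayant is living and takes 1/12.
Priya predeceased; the 2/3 allotted to Priya's branch passes to Priya's issue by representation.
The 2/3 is divided into 2 equal shares of 1/3 among Tarun, Sarita.
Tarun is living and takes 1/3.
Sarita is living and takes 1/3.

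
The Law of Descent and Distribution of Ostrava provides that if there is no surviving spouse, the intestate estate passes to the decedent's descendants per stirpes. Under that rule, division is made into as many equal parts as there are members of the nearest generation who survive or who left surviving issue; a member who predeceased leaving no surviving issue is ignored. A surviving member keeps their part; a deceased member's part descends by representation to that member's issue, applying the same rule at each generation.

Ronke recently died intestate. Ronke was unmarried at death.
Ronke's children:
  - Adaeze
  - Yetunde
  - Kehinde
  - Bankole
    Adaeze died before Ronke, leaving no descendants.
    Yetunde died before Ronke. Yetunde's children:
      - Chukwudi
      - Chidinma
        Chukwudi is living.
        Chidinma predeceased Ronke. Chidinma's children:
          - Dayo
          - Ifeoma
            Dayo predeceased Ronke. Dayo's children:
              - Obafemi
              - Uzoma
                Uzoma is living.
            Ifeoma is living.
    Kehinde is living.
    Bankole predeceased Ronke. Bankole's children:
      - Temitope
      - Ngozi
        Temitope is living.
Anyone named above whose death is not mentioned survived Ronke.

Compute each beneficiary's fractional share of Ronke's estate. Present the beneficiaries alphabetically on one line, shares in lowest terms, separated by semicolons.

Chukwudi 1/6; Ifeoma 1/12; Kehinde 1/3; Ngozi 1/6; Obafemi 1/24; Temitope 1/6; Uzoma 1/24

There is no surviving spouse, so the entire estate passes to Ronke's descendants per stirpes.
Adaeze left no surviving issue, so that branch lapses and is disregarded.
The estate is divided into 3 equal shares of 1/3 among Yetunde, Kehinde, Bankole.
Yetunde predeceased; the 1/3 allotted to Yetunde's branch passes to Yetunde's issue by representation.
The 1/3 is divided into 2 equal shares of 1/6 among Chukwudi, Chidinma.
Chukwudi is living and takes 1/6.
Chidinma predeceased; the 1/6 allotted to Chidinma's branch passes to Chidinma's issue by representation.
The 1/6 is divided into 2 equal shares of 1/12 among Dayo, Ifeoma.
Dayo predeceased; the 1/12 allotted to Dayo's branch passes to Dayo's issue by representation.
The 1/12 is divided into 2 equal shares of 1/24 among Obafemi, Uzoma.
Obafemi is living and takes 1/24.
Uzoma is living and takes 1/24.
Ifeoma is living and takes 1/12.
Kehinde is living and takes 1/3.
Bankole predeceased; the 1/3 allotted to Bankole's branch passes to Bankole's issue by representation.
The 1/3 is divided into 2 equal shares of 1/6 among Temitope, Ngozi.
Temitope is living and takes 1/6.
Ngozi is living and takes 1/6.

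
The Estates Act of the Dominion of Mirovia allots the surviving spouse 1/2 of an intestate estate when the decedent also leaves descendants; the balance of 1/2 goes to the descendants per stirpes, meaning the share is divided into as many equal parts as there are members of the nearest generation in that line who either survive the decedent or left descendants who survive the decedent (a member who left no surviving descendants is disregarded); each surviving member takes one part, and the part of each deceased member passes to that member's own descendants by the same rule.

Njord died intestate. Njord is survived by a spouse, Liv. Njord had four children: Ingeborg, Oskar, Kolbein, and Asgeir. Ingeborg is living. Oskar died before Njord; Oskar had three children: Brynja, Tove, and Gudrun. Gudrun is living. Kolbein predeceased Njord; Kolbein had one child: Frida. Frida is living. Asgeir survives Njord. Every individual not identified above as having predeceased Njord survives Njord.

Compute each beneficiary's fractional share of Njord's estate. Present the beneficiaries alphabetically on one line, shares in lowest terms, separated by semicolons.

Liv, as surviving spouse, takes 1/2.
The remaining 1/2 passes to Njord's descendants per stirpes.
The 1/2 is divided into 4 equal shares of 1/8 among Ingeborg, Oskar, Kolbein, Asgeir.
Ingeborg is living and takes 1/8.
Oskar predeceased; the 1/8 allotted to Oskar's branch passes to Oskar's issue by representation.
The 1/8 is divided into 3 equal shares of 1/24 among Brynja, Tove, Gudrun.
Brynja is living and takes 1/24.
Tove is living and takes 1/24.
Gudrun is living and takes 1/24.
Kolbein predeceased; the 1/8 allotted to Kolbein's branch passes to Kolbein's issue by representation.
Frida is the sole taker at this level and receives the full 1/8.
Asgeir is living and takes 1/8.

Asgeir 1/8; Brynja 1/24; Frida 1/8; Gudrun 1/24; Ingeborg 1/8; Liv 1/2; Tove 1/24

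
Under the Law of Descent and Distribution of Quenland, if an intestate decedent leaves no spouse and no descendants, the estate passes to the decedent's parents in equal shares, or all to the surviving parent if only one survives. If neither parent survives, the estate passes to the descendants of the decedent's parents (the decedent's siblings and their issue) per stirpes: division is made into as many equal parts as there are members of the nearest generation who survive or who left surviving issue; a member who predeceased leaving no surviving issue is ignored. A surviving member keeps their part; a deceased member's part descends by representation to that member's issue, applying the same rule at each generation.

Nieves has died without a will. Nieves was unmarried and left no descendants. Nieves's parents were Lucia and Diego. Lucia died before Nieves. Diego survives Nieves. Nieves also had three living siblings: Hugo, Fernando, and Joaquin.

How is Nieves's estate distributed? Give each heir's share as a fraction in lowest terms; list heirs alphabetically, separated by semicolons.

Diego 1

Only one parent, Diego, survives, so Diego takes the entire estate. The siblings take nothing because a surviving parent has priority.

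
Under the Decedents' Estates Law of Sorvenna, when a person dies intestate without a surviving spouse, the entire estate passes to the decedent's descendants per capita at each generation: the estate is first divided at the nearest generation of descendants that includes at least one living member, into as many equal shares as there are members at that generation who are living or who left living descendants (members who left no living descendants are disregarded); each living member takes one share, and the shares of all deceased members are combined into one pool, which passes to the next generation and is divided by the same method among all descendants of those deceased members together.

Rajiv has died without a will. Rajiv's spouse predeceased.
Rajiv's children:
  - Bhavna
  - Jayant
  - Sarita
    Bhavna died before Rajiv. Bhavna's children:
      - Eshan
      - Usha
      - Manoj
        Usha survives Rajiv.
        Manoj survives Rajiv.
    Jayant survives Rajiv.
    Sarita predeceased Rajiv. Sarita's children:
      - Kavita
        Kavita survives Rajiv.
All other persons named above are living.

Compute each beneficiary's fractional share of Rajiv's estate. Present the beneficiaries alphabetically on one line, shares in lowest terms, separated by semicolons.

Eshan 1/6; Jayant 1/3; Kavita 1/6; Manoj 1/6; Usha 1/6

There is no surviving spouse, so the entire estate passes to Rajiv's descendants per capita at each generation.
At generation 1 (Bhavna, Jayant, Sarita) there are 3 shares of (1)/3 = 1/3 each.
Living: Jayant — each takes 1/3.
Deceased: Bhavna and Sarita. Their combined 2/3 is pooled and carried to generation 2.
At generation 2 (Eshan, Usha, Manoj, Kavita) there are 4 shares of (2/3)/4 = 1/6 each.
Living: Eshan, Usha, Manoj, and Kavita — each takes 1/6.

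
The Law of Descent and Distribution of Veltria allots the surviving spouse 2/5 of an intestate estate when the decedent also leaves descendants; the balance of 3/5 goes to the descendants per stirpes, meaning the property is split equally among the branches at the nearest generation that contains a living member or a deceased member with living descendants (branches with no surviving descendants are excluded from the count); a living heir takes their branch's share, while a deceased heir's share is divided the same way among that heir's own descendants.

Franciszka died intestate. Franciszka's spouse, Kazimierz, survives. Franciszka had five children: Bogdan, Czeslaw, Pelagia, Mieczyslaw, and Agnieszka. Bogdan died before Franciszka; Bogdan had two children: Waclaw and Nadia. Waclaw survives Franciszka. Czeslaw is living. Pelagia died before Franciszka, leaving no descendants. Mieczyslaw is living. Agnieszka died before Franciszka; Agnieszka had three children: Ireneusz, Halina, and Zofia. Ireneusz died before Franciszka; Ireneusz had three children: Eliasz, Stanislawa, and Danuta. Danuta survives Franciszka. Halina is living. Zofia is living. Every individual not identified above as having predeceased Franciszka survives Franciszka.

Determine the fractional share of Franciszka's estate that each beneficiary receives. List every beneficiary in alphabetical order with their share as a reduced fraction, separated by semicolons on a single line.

Kazimierz, as surviving spouse, takes 2/5.
The remaining 3/5 passes to Franciszka's descendants per stirpes.
Pelagia left no surviving issue, so that branch lapses and is disregarded.
The 3/5 is divided into 4 equal shares of 3/20 among Bogdan, Czeslaw, Mieczyslaw, Agnieszka.
Bogdan predeceased; the 3/20 allotted to Bogdan's branch passes to Bogdan's issue by representation.
The 3/20 is divided into 2 equal shares of 3/40 among Waclaw, Nadia.
Waclaw is living and takes 3/40.
Nadia is living and takes 3/40.
Czeslaw is living and takes 3/20.
Mieczyslaw is living and takes 3/20.
Agnieszka predeceased; the 3/20 allotted to Agnieszka's branch passes to Agnieszka's issue by representation.
The 3/20 is divided into 3 equal shares of 1/20 among Ireneusz, Halina, Zofia.
Ireneusz predeceased; the 1/20 allotted to Ireneusz's branch passes to Ireneusz's issue by representation.
The 1/20 is divided into 3 equal shares of 1/60 among Eliasz, Stanislawa, Danuta.
Eliasz is living and takes 1/60.
Stanislawa is living and takes 1/60.
Danuta is living and takes 1/60.
Halina is living and takes 1/20.
Zofia is living and takes 1/20.

Czeslaw 3/20; Danuta 1/60; Eliasz 1/60; Halina 1/20; Kazimierz 2/5; Mieczyslaw 3/20; Nadia 3/40; Stanislawa 1/60; Waclaw 3/40; Zofia 1/20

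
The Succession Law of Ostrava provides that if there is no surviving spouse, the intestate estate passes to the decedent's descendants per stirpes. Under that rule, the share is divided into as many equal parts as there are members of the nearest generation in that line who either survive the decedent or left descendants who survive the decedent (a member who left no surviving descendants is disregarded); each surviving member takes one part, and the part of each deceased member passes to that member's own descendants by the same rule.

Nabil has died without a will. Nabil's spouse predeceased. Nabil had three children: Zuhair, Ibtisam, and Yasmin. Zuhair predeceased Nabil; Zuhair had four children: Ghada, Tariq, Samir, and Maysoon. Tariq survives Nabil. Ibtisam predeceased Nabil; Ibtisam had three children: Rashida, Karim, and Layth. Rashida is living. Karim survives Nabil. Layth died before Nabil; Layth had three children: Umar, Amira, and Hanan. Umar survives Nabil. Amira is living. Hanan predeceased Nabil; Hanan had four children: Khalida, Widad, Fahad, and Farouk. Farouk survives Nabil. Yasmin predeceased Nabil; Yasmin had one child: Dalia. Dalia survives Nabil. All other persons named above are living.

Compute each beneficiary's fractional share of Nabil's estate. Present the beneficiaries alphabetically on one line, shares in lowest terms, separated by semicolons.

There is no surviving spouse, so the entire estate passes to Nabil's descendants per stirpes.
The estate is divided into 3 equal shares of 1/3 among Zuhair, Ibtisam, Yasmin.
Zuhair predeceased; the 1/3 allotted to Zuhair's branch passes to Zuhair's issue by representation.
The 1/3 is divided into 4 equal shares of 1/12 among Ghada, Tariq, Samir, Maysoon.
Ghada is living and takes 1/12.
Tariq is living and takes 1/12.
Samir is living and takes 1/12.
Maysoon is living and takes 1/12.
Ibtisam predeceased; the 1/3 allotted to Ibtisam's branch passes to Ibtisam's issue by representation.
The 1/3 is divided into 3 equal shares of 1/9 among Rashida, Karim, Layth.
Rashida is living and takes 1/9.
Karim is living and takes 1/9.
Layth predeceased; the 1/9 allotted to Layth's branch passes to Layth's issue by representation.
The 1/9 is divided into 3 equal shares of 1/27 among Umar, Amira, Hanan.
Umar is living and takes 1/27.
Amira is living and takes 1/27.
Hanan predeceased; the 1/27 allotted to Hanan's branch passes to Hanan's issue by representation.
The 1/27 is divided into 4 equal shares of 1/108 among Khalida, Widad, Fahad, Farouk.
Khalida is living and takes 1/108.
Widad is living and takes 1/108.
Fahad is living and takes 1/108.
Farouk is living and takes 1/108.
Yasmin predeceased; the 1/3 allotted to Yasmin's branch passes to Yasmin's issue by representation.
Dalia is the sole taker at this level and receives the full 1/3.

Amira 1/27; Dalia 1/3; Fahad 1/108; Farouk 1/108; Ghada 1/12; Karim 1/9; Khalida 1/108; Maysoon 1/12; Rashida 1/9; Samir 1/12; Tariq 1/12; Umar 1/27; Widad 1/108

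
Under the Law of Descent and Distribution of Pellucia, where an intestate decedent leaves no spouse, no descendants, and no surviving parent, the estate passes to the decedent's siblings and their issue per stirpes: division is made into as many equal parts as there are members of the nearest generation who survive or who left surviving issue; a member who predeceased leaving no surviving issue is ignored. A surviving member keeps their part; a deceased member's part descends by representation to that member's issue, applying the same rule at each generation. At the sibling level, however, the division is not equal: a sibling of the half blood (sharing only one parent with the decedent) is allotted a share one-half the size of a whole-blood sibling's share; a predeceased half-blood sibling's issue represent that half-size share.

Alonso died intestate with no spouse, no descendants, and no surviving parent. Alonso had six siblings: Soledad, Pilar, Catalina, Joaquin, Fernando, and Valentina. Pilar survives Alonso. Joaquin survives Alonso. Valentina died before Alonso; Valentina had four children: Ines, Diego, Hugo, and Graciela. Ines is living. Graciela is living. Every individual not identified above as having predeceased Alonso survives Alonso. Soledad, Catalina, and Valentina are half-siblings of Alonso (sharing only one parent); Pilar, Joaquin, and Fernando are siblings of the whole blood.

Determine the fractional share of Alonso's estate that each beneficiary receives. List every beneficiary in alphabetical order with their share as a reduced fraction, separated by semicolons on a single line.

Catalina 1/9; Diego 1/36; Fernando 2/9; Graciela 1/36; Hugo 1/36; Ines 1/36; Joaquin 2/9; Pilar 2/9; Soledad 1/9

No spouse, descendants, or parent survives, so the estate passes to Alonso's siblings per stirpes.
Half-blood siblings count for one-half the weight of whole-blood siblings at the initial division.
Dividing 1 in proportion to weights (total weight 9/2): Soledad (weight 1/2) → 1/9; Pilar (weight 1) → 2/9; Catalina (weight 1/2) → 1/9; Joaquin (weight 1) → 2/9; Fernando (weight 1) → 2/9; Valentina (weight 1/2) → 1/9.
Soledad is living and takes 1/9.
Pilar is living and takes 2/9.
Catalina is living and takes 1/9.
Joaquin is living and takes 2/9.
Fernando is living and takes 2/9.
Valentina predeceased; the 1/9 allotted to Valentina's branch passes to Valentina's issue by representation.
The 1/9 is divided into 4 equal shares of 1/36 among Ines, Diego, Hugo, Graciela.
Ines is living and takes 1/36.
Diego is living and takes 1/36.
Hugo is living and takes 1/36.
Graciela is living and takes 1/36.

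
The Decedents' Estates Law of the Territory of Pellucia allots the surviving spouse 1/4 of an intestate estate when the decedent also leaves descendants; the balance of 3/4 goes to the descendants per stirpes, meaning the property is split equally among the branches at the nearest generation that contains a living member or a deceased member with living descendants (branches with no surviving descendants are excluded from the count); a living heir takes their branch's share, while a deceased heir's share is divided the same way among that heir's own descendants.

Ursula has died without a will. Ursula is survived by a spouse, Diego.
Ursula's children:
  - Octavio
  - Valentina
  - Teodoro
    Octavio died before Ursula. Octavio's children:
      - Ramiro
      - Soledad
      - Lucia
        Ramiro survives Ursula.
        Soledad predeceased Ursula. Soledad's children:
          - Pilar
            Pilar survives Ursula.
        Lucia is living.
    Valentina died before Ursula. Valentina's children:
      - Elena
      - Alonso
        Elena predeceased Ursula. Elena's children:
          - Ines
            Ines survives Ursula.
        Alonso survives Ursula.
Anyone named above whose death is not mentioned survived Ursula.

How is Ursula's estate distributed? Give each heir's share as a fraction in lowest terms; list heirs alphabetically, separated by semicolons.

Alonso 1/8; Diego 1/4; Ines 1/8; Lucia 1/12; Pilar 1/12; Ramiro 1/12; Teodoro 1/4

Diego, as surviving spouse, takes 1/4.
The remaining 3/4 passes to Ursula's descendants per stirpes.
The 3/4 is divided into 3 equal shares of 1/4 among Octavio, Valentina, Teodoro.
Octavio predeceased; the 1/4 allotted to Octavio's branch passes to Octavio's issue by representation.
The 1/4 is divided into 3 equal shares of 1/12 among Ramiro, Soledad, Lucia.
Ramiro is living and takes 1/12.
Soledad predeceased; the 1/12 allotted to Soledad's branch passes to Soledad's issue by representation.
Pilar is the sole taker at this level and receives the full 1/12.
Lucia is living and takes 1/12.
Valentina predeceased; the 1/4 allotted to Valentina's branch passes to Valentina's issue by representation.
The 1/4 is divided into 2 equal shares of 1/8 among Elena, Alonso.
Elena predeceased; the 1/8 allotted to Elena's branch passes to Elena's issue by representation.
Ines is the sole taker at this level and receives the full 1/8.
Alonso is living and takes 1/8.
Teodoro is living and takes 1/4.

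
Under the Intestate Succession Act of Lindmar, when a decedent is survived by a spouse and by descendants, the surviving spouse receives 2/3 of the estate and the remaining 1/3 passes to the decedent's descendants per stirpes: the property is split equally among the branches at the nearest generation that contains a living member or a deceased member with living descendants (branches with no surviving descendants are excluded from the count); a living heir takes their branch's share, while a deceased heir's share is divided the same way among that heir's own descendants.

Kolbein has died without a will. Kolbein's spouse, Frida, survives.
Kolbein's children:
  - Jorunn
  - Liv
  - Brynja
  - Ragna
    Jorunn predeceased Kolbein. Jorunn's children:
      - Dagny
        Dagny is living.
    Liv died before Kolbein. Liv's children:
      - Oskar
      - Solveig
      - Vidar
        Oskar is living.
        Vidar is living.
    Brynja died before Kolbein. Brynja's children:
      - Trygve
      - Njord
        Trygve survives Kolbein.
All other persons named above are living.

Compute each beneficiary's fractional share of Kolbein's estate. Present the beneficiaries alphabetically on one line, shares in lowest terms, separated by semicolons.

Dagny 1/12; Frida 2/3; Njord 1/24; Oskar 1/36; Ragna 1/12; Solveig 1/36; Trygve 1/24; Vidar 1/36

Frida, as surviving spouse, takes 2/3.
The remaining 1/3 passes to Kolbein's descendants per stirpes.
The 1/3 is divided into 4 equal shares of 1/12 among Jorunn, Liv, Brynja, Ragna.
Jorunn predeceased; the 1/12 allotted to Jorunn's branch passes to Jorunn's issue by representation.
Dagny is the sole taker at this level and receives the full 1/12.
Liv predeceased; the 1/12 allotted to Liv's branch passes to Liv's issue by representation.
The 1/12 is divided into 3 equal shares of 1/36 among Oskar, Solveig, Vidar.
Oskar is living and takes 1/36.
Solveig is living and takes 1/36.
Vidar is living and takes 1/36.
Brynja predeceased; the 1/12 allotted to Brynja's branch passes to Brynja's issue by representation.
The 1/12 is divided into 2 equal shares of 1/24 among Trygve, Njord.
Trygve is living and takes 1/24.
Njord is living and takes 1/24.
Ragna is living and takes 1/12.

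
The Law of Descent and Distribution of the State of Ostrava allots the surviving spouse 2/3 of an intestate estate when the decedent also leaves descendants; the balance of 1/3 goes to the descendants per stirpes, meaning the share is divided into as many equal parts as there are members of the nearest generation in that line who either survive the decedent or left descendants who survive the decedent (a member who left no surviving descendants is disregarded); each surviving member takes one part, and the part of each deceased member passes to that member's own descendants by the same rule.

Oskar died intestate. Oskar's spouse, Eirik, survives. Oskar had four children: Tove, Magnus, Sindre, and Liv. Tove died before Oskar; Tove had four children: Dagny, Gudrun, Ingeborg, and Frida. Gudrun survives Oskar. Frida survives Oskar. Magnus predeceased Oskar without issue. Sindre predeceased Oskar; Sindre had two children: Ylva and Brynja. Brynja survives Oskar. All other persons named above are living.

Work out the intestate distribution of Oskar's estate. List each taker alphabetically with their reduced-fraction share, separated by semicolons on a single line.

Brynja 1/18; Dagny 1/36; Eirik 2/3; Frida 1/36; Gudrun 1/36; Ingeborg 1/36; Liv 1/9; Ylva 1/18

Eirik, as surviving spouse, takes 2/3.
The remaining 1/3 passes to Oskar's descendants per stirpes.
Magnus left no surviving issue, so that branch lapses and is disregarded.
The 1/3 is divided into 3 equal shares of 1/9 among Tove, Sindre, Liv.
Tove predeceased; the 1/9 allotted to Tove's branch passes to Tove's issue by representation.
The 1/9 is divided into 4 equal shares of 1/36 among Dagny, Gudrun, Ingeborg, Frida.
Dagny is living and takes 1/36.
Gudrun is living and takes 1/36.
Ingeborg is living and takes 1/36.
Frida is living and takes 1/36.
Sindre predeceased; the 1/9 allotted to Sindre's branch passes to Sindre's issue by representation.
The 1/9 is divided into 2 equal shares of 1/18 among Ylva, Brynja.
Ylva is living and takes 1/18.
Brynja is living and takes 1/18.
Liv is living and takes 1/9.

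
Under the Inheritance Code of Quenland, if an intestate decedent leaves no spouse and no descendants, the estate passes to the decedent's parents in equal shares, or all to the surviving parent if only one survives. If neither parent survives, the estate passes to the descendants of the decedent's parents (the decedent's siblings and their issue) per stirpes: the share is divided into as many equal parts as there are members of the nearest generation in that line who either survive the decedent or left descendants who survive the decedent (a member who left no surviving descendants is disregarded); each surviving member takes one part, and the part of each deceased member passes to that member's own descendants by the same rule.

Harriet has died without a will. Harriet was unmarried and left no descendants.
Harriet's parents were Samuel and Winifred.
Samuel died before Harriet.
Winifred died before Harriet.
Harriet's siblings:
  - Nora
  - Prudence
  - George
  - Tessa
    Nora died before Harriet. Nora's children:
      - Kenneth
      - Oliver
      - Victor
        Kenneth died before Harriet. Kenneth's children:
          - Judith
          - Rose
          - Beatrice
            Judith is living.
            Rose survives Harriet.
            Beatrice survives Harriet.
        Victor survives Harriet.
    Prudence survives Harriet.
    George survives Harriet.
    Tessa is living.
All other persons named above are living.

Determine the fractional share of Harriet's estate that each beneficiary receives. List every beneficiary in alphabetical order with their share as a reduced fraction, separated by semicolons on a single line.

Neither parent survives and there are no descendants, so the estate passes to Harriet's siblings and their issue per stirpes.
The estate is divided into 4 equal shares of 1/4 among Nora, Prudence, George, Tessa.
Nora predeceased; the 1/4 allotted to Nora's branch passes to Nora's issue by representation.
The 1/4 is divided into 3 equal shares of 1/12 among Kenneth, Oliver, Victor.
Kenneth predeceased; the 1/12 allotted to Kenneth's branch passes to Kenneth's issue by representation.
The 1/12 is divided into 3 equal shares of 1/36 among Judith, Rose, Beatrice.
Judith is living and takes 1/36.
Rose is living and takes 1/36.
Beatrice is living and takes 1/36.
Oliver is living and takes 1/12.
Victor is living and takes 1/12.
Prudence is living and takes 1/4.
George is living and takes 1/4.
Tessa is living and takes 1/4.

Beatrice 1/36; George 1/4; Judith 1/36; Oliver 1/12; Prudence 1/4; Rose 1/36; Tessa 1/4; Victor 1/12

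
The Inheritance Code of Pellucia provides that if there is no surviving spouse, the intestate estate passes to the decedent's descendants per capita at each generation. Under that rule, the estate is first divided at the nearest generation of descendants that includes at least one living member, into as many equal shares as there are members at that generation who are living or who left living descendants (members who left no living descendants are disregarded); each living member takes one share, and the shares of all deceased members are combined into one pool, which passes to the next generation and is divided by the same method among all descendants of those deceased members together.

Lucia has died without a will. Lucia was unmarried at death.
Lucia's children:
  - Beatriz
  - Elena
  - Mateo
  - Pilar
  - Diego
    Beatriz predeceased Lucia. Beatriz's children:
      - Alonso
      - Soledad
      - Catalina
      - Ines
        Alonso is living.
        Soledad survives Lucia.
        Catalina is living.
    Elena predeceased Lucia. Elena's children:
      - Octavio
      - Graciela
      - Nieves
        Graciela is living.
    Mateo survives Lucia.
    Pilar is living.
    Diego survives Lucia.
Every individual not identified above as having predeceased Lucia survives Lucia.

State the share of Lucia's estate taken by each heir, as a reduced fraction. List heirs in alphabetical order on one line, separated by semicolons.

There is no surviving spouse, so the entire estate passes to Lucia's descendants per capita at each generation.
At generation 1 (Beatriz, Elena, Mateo, Pilar, Diego) there are 5 shares of (1)/5 = 1/5 each.
Living: Mateo, Pilar, and Diego — each takes 1/5.
Deceased: Beatriz and Elena. Their combined 2/5 is pooled and carried to generation 2.
At generation 2 (Alonso, Soledad, Catalina, Ines, Octavio, Graciela, Nieves) there are 7 shares of (2/5)/7 = 2/35 each.
Living: Alonso, Soledad, Catalina, Ines, Octavio, Graciela, and Nieves — each takes 2/35.

Alonso 2/35; Catalina 2/35; Diego 1/5; Graciela 2/35; Ines 2/35; Mateo 1/5; Nieves 2/35; Octavio 2/35; Pilar 1/5; Soledad 2/35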